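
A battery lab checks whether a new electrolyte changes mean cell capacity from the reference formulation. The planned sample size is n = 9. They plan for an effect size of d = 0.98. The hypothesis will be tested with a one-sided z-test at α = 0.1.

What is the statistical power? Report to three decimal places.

Noncentrality parameter: δ = d·√n = 0.98 × √9 = 2.9400
Critical value for a one-sided test at α = 0.1: z_α = 1.282.
Power = P(Z > 1.282 − δ) = Φ(1.658) = 0.9514.

Power ≈ 0.951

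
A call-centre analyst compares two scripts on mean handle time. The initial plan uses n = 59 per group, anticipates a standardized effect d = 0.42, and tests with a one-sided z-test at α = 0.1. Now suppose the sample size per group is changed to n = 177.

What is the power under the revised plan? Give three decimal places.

With n = 177 per group: δ = d·√(n/2) = 0.42 × √(177/2) = 3.9511. Critical value z_{0.1} = 1.282.
Revised power = Φ(δ − 1.282) = Φ(2.670) = 0.9962.

Power ≈ 0.996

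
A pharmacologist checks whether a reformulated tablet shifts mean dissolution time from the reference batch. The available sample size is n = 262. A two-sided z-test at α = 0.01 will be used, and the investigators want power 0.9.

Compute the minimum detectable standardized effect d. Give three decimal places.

d ≈ 0.238

Need Φ(δ − 2.576) = 0.9, so δ = 2.576 + 1.282 = 3.857.
(Lower-tail contribution to power is negligible for δ > 0.)
δ = d·√n ⇒ d = δ/√n = 3.857/√262 = 0.2383.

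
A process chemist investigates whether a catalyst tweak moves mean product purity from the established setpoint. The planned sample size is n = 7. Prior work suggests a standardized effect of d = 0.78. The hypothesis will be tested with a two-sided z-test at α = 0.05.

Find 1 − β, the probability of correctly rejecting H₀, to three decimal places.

Noncentrality parameter: λ = d·√n = 0.78 × √7 = 2.0637
Critical value for a two-sided test at α = 0.05: z_{α/2} = 1.960.
Power = Φ(λ − 1.960) + Φ(−λ − 1.960) = Φ(0.104) + Φ(-4.024) = 0.5413 + 0.0000 = 0.5413.

Power ≈ 0.541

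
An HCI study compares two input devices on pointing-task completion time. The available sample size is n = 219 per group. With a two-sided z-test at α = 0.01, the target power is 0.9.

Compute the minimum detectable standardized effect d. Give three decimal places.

d ≈ 0.369

Required noncentrality: δ = z_{0.005} + z_{0.10} = 2.576 + 1.282 = 3.857.
(The second rejection-region term Φ(−δ − z_{α/2}) is negligible and dropped.)
δ = d·√(n/2) ⇒ d = δ/√(n/2) = 3.857/√(219/2) = 0.3686.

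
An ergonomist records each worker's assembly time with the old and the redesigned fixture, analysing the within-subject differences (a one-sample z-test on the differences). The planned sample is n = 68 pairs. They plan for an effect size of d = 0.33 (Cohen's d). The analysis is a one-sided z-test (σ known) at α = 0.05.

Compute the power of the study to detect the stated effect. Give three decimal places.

Power ≈ 0.859

Noncentrality parameter: δ = d·√n = 0.33 × √68 = 2.7212
Critical value for a one-sided test at α = 0.05: z_α = 1.645.
Power = Φ(δ − 1.645) = Φ(1.076) = 0.8591.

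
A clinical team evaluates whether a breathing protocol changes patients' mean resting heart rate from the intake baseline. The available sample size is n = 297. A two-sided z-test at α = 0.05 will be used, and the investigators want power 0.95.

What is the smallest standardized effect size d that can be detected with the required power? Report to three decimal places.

d ≈ 0.209

Need Φ(δ − 1.960) = 0.95, so δ = 1.960 + 1.645 = 3.605.
(Lower-tail contribution to power is negligible for δ > 0.)
δ = d·√n ⇒ d = δ/√n = 3.605/√297 = 0.2092.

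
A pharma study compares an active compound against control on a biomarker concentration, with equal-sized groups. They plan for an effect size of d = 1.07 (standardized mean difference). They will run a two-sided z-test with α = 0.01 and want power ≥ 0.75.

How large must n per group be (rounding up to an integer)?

n = 19 per group

Set Φ(δ − 2.576) = 0.75; then δ − 2.576 = Φ⁻¹(0.75) = 0.674, giving δ = 3.250.
(For δ > 0 the lower-tail rejection region contributes negligibly to power, so the one-term inversion is standard.)
δ = d·√(n/2) ⇒ n = 2(δ/d)² = 2 × (3.250 / 1.07)² = 18.46.
Rounding up, n = 19 per group.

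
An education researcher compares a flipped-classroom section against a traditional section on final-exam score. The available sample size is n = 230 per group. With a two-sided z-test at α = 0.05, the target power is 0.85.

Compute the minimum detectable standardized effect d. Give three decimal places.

d ≈ 0.279

Need Φ(δ − 1.960) = 0.85, so δ = 1.960 + 1.036 = 2.996.
(The second rejection-region term Φ(−δ − z_{α/2}) is negligible and dropped.)
δ = d·√(n/2) ⇒ d = δ/√(n/2) = 2.996/√(230/2) = 0.2794.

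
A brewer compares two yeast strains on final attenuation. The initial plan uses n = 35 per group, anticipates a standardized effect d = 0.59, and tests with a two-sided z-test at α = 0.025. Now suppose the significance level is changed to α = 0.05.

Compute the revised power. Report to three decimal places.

δ = d·√(n/2) = 0.59 × √(35/2) = 2.4681 (unchanged). New critical value: z_{0.025} = 1.960.
Revised power = Φ(δ − 1.960) + Φ(−δ − 1.960) = Φ(0.508) + Φ(-4.428) = 0.6943 + 0.0000 = 0.6943.

Power ≈ 0.694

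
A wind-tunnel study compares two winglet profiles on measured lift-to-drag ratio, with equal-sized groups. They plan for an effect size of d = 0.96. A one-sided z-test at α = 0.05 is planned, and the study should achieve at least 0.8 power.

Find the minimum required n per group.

For power 0.8 need Φ(δ − z_{0.05}) = 0.8, so δ = z_{0.05} + z_{0.20} = 1.645 + 0.842 = 2.486.
δ = d·√(n/2) ⇒ n = 2(δ/d)² = 2 × (2.486 / 0.96)² = 13.42.
Rounding up, n = 14 per group.

n = 14 per group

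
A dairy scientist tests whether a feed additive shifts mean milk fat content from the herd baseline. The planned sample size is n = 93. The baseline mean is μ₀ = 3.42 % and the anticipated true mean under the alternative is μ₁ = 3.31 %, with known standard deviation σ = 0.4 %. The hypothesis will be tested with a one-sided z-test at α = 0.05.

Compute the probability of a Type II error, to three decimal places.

Standardized effect: d = |μ₁ − μ₀| / σ = |3.31 − 3.42| / 0.4 = 0.2750
Noncentrality parameter: δ = d·√n = 0.2750 × √93 = 2.6520
Critical value for a one-sided test at α = 0.05: z_α = 1.645.
Power = P(Z > 1.645 − δ) = Φ(1.007) = 0.8431.
Type II error: β = 1 − power = 1 − 0.8431 = 0.1569.

β ≈ 0.157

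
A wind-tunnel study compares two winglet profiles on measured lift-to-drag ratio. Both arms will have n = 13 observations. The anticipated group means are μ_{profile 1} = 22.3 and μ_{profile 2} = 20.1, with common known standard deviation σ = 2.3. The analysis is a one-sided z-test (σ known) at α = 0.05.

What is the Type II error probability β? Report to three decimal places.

β ≈ 0.214

Standardized effect: d = |μ_{profile 1} − μ_{profile 2}| / σ = |22.3 − 20.1| / 2.3 = 0.9565
Noncentrality parameter: δ = d·√(n/2) = 0.9565 × √(13/2) = 2.4387
Critical value for a one-sided test at α = 0.05: z_α = 1.645.
Power = P(Z > 1.645 − δ) = Φ(0.794) = 0.7863.
Type II error: β = 1 − power = 1 − 0.7863 = 0.2137.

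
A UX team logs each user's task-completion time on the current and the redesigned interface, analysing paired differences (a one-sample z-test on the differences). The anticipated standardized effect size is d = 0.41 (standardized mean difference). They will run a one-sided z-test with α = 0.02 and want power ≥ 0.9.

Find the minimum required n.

n = 67

Set Φ(δ − 2.054) = 0.9; then δ − 2.054 = Φ⁻¹(0.9) = 1.282, giving δ = 3.335.
δ = d·√n ⇒ n = (δ/d)² = (3.335 / 0.41)² = 66.18.
Round up to the next whole unit.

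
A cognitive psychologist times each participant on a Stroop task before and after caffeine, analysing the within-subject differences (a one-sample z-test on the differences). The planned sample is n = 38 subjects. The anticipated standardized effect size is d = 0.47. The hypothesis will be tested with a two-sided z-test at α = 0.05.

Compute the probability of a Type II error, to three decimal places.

Noncentrality parameter: δ = d·√n = 0.47 × √38 = 2.8973
Two-sided α = 0.05 → critical value z_{0.025} = 1.960.
Power = Φ(δ − 1.960) + Φ(−δ − 1.960) = Φ(0.937) + Φ(-4.857) = 0.8257 + 0.0000 = 0.8257.
Type II error: β = 1 − power = 1 − 0.8257 = 0.1743.

β ≈ 0.174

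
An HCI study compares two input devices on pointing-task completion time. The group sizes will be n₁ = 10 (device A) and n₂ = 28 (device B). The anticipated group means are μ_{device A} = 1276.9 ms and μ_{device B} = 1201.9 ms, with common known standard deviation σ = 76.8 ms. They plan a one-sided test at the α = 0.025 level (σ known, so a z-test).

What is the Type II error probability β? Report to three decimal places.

Standardized effect: d = |μ_{device A} − μ_{device B}| / σ = |1276.9 − 1201.9| / 76.8 = 0.9766
Noncentrality parameter: δ = d / √(1/n₁ + 1/n₂) = 0.9766 / √(1/10 + 1/28) = 2.6509
Critical value for a one-sided test at α = 0.025: z_α = 1.960.
Power = Φ(δ − 1.960) = Φ(0.691) = 0.7552.
Type II error: β = 1 − power = 1 − 0.7552 = 0.2448.

β ≈ 0.245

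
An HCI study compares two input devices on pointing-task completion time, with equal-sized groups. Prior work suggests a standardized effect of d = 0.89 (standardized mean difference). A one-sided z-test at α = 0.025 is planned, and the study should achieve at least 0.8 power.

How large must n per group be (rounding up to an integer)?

n = 20 per group

For power 0.8 need Φ(δ − z_{0.025}) = 0.8, so δ = z_{0.025} + z_{0.20} = 1.960 + 0.842 = 2.802.
δ = d·√(n/2) ⇒ n = 2(δ/d)² = 2 × (2.802 / 0.89)² = 19.82.
Rounding up, n = 20 per group.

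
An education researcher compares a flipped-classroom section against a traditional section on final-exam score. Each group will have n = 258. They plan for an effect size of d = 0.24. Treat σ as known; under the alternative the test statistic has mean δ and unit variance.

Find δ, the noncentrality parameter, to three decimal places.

The noncentrality parameter scales effect size by the design's sample-size factor: δ = d·√(n/2) = 0.24 × √(258/2) = 2.7259

δ ≈ 2.726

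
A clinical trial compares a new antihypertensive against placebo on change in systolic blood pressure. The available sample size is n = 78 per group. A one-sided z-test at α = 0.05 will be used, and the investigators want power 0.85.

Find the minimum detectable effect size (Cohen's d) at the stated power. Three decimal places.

d ≈ 0.429

Required noncentrality: δ = z_{0.05} + z_{0.15} = 1.645 + 1.036 = 2.681.
δ = d·√(n/2) ⇒ d = δ/√(n/2) = 2.681/√(78/2) = 0.4293.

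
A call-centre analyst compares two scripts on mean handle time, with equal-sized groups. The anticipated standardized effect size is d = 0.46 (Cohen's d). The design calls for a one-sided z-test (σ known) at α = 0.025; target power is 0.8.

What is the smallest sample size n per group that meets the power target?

Set Φ(δ − 1.960) = 0.8; then δ − 1.960 = Φ⁻¹(0.8) = 0.842, giving δ = 2.802.
δ = d·√(n/2) ⇒ n = 2(δ/d)² = 2 × (2.802 / 0.46)² = 74.19.
Rounding up, n = 75 per group.

n = 75 per group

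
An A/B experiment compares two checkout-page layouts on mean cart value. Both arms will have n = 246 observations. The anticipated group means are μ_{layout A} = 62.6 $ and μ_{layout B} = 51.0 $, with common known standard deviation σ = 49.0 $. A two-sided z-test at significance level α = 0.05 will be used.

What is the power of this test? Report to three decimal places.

Power ≈ 0.747

Standardized effect: d = |μ_{layout A} − μ_{layout B}| / σ = |62.6 − 51.0| / 49.0 = 0.2367
Noncentrality parameter: δ = d·√(n/2) = 0.2367 × √(246/2) = 2.6255
Critical value for a two-sided test at α = 0.05: z_{α/2} = 1.960.
Power = Φ(δ − 1.960) + Φ(−δ − 1.960) = Φ(0.666) + Φ(-4.585) = 0.7472 + 0.0000 = 0.7472.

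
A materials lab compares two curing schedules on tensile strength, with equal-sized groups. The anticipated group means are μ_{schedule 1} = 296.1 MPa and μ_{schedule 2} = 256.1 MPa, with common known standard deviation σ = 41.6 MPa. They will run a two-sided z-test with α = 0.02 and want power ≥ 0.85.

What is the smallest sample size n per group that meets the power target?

n = 25 per group

Standardized effect: d = |μ_{schedule 1} − μ_{schedule 2}| / σ = |296.1 − 256.1| / 41.6 = 0.9615
For power 0.85 need Φ(δ − z_{0.01}) = 0.85, so δ = z_{0.01} + z_{0.15} = 2.326 + 1.036 = 3.363.
(Ignoring the negligible lower-tail rejection probability gives the usual closed-form inversion.)
δ = d·√(n/2) ⇒ n = 2(δ/d)² = 2 × (3.363 / 0.9615)² = 24.46.
Rounding up, n = 25 per group.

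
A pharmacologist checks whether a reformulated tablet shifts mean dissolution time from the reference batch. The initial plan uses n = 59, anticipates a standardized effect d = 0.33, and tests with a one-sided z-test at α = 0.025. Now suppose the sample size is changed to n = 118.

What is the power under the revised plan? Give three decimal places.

Power ≈ 0.948

With n = 118: δ = d·√n = 0.33 × √118 = 3.5847. Critical value z_{0.025} = 1.960.
Revised power = Φ(δ − 1.960) = Φ(1.625) = 0.9479.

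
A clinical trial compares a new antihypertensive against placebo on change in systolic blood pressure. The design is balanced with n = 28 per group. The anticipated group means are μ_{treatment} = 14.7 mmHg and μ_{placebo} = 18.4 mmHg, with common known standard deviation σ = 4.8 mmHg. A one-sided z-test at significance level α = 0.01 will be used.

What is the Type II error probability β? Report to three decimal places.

Standardized effect: d = |μ_{treatment} − μ_{placebo}| / σ = |14.7 − 18.4| / 4.8 = 0.7708
Noncentrality parameter: δ = d·√(n/2) = 0.7708 × √(28/2) = 2.8842
Critical value for a one-sided test at α = 0.01: z_α = 2.326.
Power = P(Z > 2.326 − δ) = Φ(0.558) = 0.7115.
Type II error: β = 1 − power = 1 − 0.7115 = 0.2885.

β ≈ 0.288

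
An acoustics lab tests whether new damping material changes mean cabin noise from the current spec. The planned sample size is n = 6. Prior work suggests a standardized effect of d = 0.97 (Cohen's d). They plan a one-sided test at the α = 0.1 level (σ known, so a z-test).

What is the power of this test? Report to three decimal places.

Noncentrality parameter: δ = d·√n = 0.97 × √6 = 2.3760
One-sided α = 0.1 → critical value z_{0.1} = 1.282.
Power = P(Z > 1.282 − δ) = Φ(1.094) = 0.8631.

Power ≈ 0.863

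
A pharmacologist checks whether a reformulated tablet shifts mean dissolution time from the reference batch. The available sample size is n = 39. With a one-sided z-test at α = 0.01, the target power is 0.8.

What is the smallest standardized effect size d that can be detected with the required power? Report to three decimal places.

d ≈ 0.507

Need Φ(δ − 2.326) = 0.8, so δ = 2.326 + 0.842 = 3.168.
δ = d·√n ⇒ d = δ/√n = 3.168/√39 = 0.5073.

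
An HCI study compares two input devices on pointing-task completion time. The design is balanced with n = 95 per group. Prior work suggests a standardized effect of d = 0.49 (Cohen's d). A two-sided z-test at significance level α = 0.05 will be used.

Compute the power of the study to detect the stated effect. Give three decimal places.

Noncentrality parameter: δ = d·√(n/2) = 0.49 × √(95/2) = 3.3771
Critical value for a two-sided test at α = 0.05: z_{α/2} = 1.960.
Power = Φ(δ − 1.960) + Φ(−δ − 1.960) = Φ(1.417) + Φ(-5.337) = 0.9218 + 0.0000 = 0.9218.

Power ≈ 0.922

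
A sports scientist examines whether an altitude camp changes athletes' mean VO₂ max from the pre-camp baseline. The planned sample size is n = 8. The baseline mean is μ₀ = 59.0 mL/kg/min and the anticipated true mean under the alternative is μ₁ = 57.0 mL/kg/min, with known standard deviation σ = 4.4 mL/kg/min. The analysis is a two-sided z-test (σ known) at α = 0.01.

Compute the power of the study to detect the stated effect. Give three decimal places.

Standardized effect: d = |μ₁ − μ₀| / σ = |57.0 − 59.0| / 4.4 = 0.4545
Noncentrality parameter: δ = d·√n = 0.4545 × √8 = 1.2856
Critical value for a two-sided test at α = 0.01: z_{α/2} = 2.576.
Power = Φ(δ − 2.576) + Φ(−δ − 2.576) = Φ(-1.290) + Φ(-3.861) = 0.0985 + 0.0001 = 0.0986.

Power ≈ 0.099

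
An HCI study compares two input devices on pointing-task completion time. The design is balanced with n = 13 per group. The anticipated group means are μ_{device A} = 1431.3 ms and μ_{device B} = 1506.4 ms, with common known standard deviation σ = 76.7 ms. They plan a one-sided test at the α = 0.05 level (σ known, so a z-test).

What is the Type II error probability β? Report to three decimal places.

β ≈ 0.197

Standardized effect: d = |μ_{device A} − μ_{device B}| / σ = |1431.3 − 1506.4| / 76.7 = 0.9791
Noncentrality parameter: δ = d·√(n/2) = 0.9791 × √(13/2) = 2.4963
Critical value for a one-sided test at α = 0.05: z_α = 1.645.
Power = P(Z > 1.645 − δ) = Φ(0.851) = 0.8027.
Type II error: β = 1 − power = 1 − 0.8027 = 0.1973.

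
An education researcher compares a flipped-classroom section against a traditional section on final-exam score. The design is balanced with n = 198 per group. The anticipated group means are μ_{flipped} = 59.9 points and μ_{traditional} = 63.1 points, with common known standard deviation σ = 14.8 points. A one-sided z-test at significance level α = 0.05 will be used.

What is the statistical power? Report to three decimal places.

Standardized effect: d = |μ_{flipped} − μ_{traditional}| / σ = |59.9 − 63.1| / 14.8 = 0.2162
Noncentrality parameter: δ = d·√(n/2) = 0.2162 × √(198/2) = 2.1513
Critical value for a one-sided test at α = 0.05: z_α = 1.645.
Power = P(Z > 1.645 − δ) = Φ(0.506) = 0.6937.

Power ≈ 0.694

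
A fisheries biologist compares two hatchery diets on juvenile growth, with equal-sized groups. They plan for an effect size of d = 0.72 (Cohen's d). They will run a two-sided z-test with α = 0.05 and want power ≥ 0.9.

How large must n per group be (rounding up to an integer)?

For power 0.9 need Φ(δ − z_{0.025}) = 0.9, so δ = z_{0.025} + z_{0.10} = 1.960 + 1.282 = 3.242.
(For δ > 0 the lower-tail rejection region contributes negligibly to power, so the one-term inversion is standard.)
δ = d·√(n/2) ⇒ n = 2(δ/d)² = 2 × (3.242 / 0.72)² = 40.54.
Rounding up, n = 41 per group.

n = 41 per group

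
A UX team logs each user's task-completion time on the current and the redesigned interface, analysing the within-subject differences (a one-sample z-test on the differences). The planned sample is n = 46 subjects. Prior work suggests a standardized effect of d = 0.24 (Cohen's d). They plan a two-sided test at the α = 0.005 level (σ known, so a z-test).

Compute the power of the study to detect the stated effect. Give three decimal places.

Power ≈ 0.119

Noncentrality parameter: δ = d·√n = 0.24 × √46 = 1.6278
Two-sided α = 0.005 → critical value z_{0.0025} = 2.807.
Power = Φ(δ − 2.807) + Φ(−δ − 2.807) = Φ(-1.179) + Φ(-4.435) = 0.1191 + 0.0000 = 0.1191.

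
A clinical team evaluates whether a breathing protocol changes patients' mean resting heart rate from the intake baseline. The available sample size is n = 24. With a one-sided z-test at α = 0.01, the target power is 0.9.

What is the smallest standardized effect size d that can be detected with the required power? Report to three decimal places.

Need Φ(δ − 2.326) = 0.9, so δ = 2.326 + 1.282 = 3.608.
δ = d·√n ⇒ d = δ/√n = 3.608/√24 = 0.7365.

d ≈ 0.736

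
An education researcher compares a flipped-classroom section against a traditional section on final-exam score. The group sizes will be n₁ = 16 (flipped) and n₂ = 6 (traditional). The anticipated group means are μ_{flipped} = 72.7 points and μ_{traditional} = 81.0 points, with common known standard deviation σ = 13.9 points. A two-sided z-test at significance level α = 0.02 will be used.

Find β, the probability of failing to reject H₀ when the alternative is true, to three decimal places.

Standardized effect: d = |μ_{flipped} − μ_{traditional}| / σ = |72.7 − 81.0| / 13.9 = 0.5971
Noncentrality parameter: δ = d / √(1/n₁ + 1/n₂) = 0.5971 / √(1/16 + 1/6) = 1.2473
Critical value for a two-sided test at α = 0.02: z_{α/2} = 2.326.
Power = Φ(δ − 2.326) + Φ(−δ − 2.326) = Φ(-1.079) + Φ(-3.574) = 0.1403 + 0.0002 = 0.1405.
Type II error: β = 1 − power = 1 − 0.1405 = 0.8595.

β ≈ 0.860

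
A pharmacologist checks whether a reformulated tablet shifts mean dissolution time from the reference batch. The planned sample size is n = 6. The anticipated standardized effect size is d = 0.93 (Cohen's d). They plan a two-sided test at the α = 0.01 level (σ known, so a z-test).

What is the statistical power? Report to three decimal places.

Power ≈ 0.383

Noncentrality parameter: δ = d·√n = 0.93 × √6 = 2.2780
Critical value for a two-sided test at α = 0.01: z_{α/2} = 2.576.
Power = Φ(δ − 2.576) + Φ(−δ − 2.576) = Φ(-0.298) + Φ(-4.854) = 0.3829 + 0.0000 = 0.3829.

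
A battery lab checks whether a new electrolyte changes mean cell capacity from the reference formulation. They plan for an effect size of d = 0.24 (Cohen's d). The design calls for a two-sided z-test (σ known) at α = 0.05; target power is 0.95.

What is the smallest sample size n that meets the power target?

Set Φ(δ − 1.960) = 0.95; then δ − 1.960 = Φ⁻¹(0.95) = 1.645, giving δ = 3.605.
(Ignoring the negligible lower-tail rejection probability gives the usual closed-form inversion.)
δ = d·√n ⇒ n = (δ/d)² = (3.605 / 0.24)² = 225.60.
Rounding up, n = 226.

n = 226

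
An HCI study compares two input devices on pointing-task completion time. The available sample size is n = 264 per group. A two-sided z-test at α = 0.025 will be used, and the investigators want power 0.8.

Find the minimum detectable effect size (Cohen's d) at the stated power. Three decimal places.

d ≈ 0.268

Required noncentrality: δ = z_{0.0125} + z_{0.20} = 2.241 + 0.842 = 3.083.
(Lower-tail contribution to power is negligible for δ > 0.)
δ = d·√(n/2) ⇒ d = δ/√(n/2) = 3.083/√(264/2) = 0.2683.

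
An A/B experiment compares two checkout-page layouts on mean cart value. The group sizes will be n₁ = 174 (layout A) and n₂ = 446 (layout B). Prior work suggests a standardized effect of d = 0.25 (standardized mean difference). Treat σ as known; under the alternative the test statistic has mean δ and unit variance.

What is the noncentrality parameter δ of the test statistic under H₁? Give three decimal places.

The noncentrality parameter scales effect size by the design's sample-size factor: δ = d / √(1/n₁ + 1/n₂) = 0.25 / √(1/174 + 1/446) = 2.7970

δ ≈ 2.797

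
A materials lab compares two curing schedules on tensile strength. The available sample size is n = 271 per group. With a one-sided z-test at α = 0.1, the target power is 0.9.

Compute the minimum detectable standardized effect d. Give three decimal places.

Need Φ(δ − 1.282) = 0.9, so δ = 1.282 + 1.282 = 2.563.
δ = d·√(n/2) ⇒ d = δ/√(n/2) = 2.563/√(271/2) = 0.2202.

d ≈ 0.220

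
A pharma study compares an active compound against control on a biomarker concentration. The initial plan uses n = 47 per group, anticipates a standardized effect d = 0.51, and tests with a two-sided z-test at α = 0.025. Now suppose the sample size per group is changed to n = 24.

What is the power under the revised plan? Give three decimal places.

With n = 24 per group: δ = d·√(n/2) = 0.51 × √(24/2) = 1.7667. Critical value z_{0.0125} = 2.241.
Revised power = Φ(δ − 2.241) + Φ(−δ − 2.241) = Φ(-0.475) + Φ(-4.008) = 0.3175 + 0.0000 = 0.3175.

Power ≈ 0.318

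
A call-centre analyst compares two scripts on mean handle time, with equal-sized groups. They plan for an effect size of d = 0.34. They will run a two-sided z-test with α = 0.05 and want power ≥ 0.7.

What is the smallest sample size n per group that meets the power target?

For power 0.7 need Φ(δ − z_{0.025}) = 0.7, so δ = z_{0.025} + z_{0.30} = 1.960 + 0.524 = 2.484.
(Ignoring the negligible lower-tail rejection probability gives the usual closed-form inversion.)
δ = d·√(n/2) ⇒ n = 2(δ/d)² = 2 × (2.484 / 0.34)² = 106.78.
Rounding up, n = 107 per group.

n = 107 per group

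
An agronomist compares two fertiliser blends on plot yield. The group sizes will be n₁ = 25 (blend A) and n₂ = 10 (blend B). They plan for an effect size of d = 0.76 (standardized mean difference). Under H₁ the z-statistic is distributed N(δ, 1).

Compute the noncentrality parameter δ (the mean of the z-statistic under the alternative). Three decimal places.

δ ≈ 2.031

The noncentrality parameter scales effect size by the design's sample-size factor: δ = d / √(1/n₁ + 1/n₂) = 0.76 / √(1/25 + 1/10) = 2.0312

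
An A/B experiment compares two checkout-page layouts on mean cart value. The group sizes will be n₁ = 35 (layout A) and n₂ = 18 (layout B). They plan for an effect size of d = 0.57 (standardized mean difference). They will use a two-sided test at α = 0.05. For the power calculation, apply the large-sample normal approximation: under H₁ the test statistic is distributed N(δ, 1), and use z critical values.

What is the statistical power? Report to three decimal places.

Noncentrality parameter: δ = d / √(1/n₁ + 1/n₂) = 0.57 / √(1/35 + 1/18) = 1.9652
Two-sided α = 0.05 → critical value z_{0.025} = 1.960.
Power = Φ(δ − 1.960) + Φ(−δ − 1.960) = Φ(0.005) + Φ(-3.925) = 0.5021 + 0.0000 = 0.5021.

Power ≈ 0.502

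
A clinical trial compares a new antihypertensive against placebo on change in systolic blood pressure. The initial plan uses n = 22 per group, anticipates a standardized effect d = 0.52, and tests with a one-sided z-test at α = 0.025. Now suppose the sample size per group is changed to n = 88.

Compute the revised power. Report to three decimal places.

Power ≈ 0.932

With n = 88 per group: δ = d·√(n/2) = 0.52 × √(88/2) = 3.4493. Critical value z_{0.025} = 1.960.
Revised power = Φ(δ − 1.960) = Φ(1.489) = 0.9318.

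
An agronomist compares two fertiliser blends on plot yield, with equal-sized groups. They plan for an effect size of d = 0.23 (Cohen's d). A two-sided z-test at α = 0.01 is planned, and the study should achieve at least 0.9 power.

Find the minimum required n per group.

n = 563 per group

Set Φ(δ − 2.576) = 0.9; then δ − 2.576 = Φ⁻¹(0.9) = 1.282, giving δ = 3.857.
(The Φ(−δ − z_{α/2}) term is vanishingly small for δ > 0 and is dropped in the standard sample-size formula.)
δ = d·√(n/2) ⇒ n = 2(δ/d)² = 2 × (3.857 / 0.23)² = 562.55.
Round up to the next whole unit.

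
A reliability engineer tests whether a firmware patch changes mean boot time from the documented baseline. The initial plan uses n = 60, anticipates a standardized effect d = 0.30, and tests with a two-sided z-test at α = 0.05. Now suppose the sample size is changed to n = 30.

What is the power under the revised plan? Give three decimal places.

Power ≈ 0.376

With n = 30: δ = d·√n = 0.30 × √30 = 1.6432. Critical value z_{0.025} = 1.960.
Revised power = Φ(δ − 1.960) + Φ(−δ − 1.960) = Φ(-0.317) + Φ(-3.603) = 0.3757 + 0.0002 = 0.3759.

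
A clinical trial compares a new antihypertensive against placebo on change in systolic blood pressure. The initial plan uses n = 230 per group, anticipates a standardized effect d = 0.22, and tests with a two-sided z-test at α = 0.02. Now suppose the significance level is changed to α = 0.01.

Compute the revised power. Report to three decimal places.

δ = d·√(n/2) = 0.22 × √(230/2) = 2.3592 (unchanged). New critical value: z_{0.005} = 2.576.
Revised power = Φ(δ − 2.576) + Φ(−δ − 2.576) = Φ(-0.217) + Φ(-4.935) = 0.4143 + 0.0000 = 0.4143.

Power ≈ 0.414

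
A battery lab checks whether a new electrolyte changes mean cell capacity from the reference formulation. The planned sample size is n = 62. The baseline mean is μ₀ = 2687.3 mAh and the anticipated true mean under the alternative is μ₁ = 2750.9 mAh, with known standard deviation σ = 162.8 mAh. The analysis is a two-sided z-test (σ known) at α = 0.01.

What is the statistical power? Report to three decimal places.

Standardized effect: d = |μ₁ − μ₀| / σ = |2750.9 − 2687.3| / 162.8 = 0.3907
Noncentrality parameter: δ = d·√n = 0.3907 × √62 = 3.0761
Two-sided α = 0.01 → critical value z_{0.005} = 2.576.
Power = Φ(δ − 2.576) + Φ(−δ − 2.576) = Φ(0.500) + Φ(-5.652) = 0.6916 + 0.0000 = 0.6916.

Power ≈ 0.692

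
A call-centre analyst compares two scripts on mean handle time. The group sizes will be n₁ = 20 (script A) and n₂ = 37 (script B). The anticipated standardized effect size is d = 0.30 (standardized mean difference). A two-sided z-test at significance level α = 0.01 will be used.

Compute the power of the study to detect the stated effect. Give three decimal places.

Power ≈ 0.068

Noncentrality parameter: λ = d / √(1/n₁ + 1/n₂) = 0.30 / √(1/20 + 1/37) = 1.0809
Two-sided α = 0.01 → critical value z_{0.005} = 2.576.
Power = Φ(λ − 2.576) + Φ(−λ − 2.576) = Φ(-1.495) + Φ(-3.657) = 0.0675 + 0.0001 = 0.0676.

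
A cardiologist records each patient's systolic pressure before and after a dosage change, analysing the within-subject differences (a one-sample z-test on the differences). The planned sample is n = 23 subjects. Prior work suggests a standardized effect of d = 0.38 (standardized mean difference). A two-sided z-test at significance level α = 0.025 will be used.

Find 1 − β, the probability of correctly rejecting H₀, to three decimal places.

Noncentrality parameter: δ = d·√n = 0.38 × √23 = 1.8224
Critical value for a two-sided test at α = 0.025: z_{α/2} = 2.241.
Power = Φ(δ − 2.241) + Φ(−δ − 2.241) = Φ(-0.419) + Φ(-4.064) = 0.3376 + 0.0000 = 0.3376.

Power ≈ 0.338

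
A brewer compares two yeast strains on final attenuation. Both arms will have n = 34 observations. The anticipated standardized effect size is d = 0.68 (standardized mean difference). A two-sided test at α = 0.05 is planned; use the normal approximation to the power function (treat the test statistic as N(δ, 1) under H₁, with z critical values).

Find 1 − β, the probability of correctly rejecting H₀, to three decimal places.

Power ≈ 0.801

Noncentrality parameter: δ = d·√(n/2) = 0.68 × √(34/2) = 2.8037
Critical value for a two-sided test at α = 0.05: z_{α/2} = 1.960.
Power = Φ(δ − 1.960) + Φ(−δ − 1.960) = Φ(0.844) + Φ(-4.764) = 0.8006 + 0.0000 = 0.8006.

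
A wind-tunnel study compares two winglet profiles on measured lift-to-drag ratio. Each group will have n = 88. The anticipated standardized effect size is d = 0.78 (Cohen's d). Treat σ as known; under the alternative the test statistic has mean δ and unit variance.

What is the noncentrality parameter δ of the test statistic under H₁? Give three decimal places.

The noncentrality parameter scales effect size by the design's sample-size factor: δ = d·√(n/2) = 0.78 × √(88/2) = 5.1739

δ ≈ 5.174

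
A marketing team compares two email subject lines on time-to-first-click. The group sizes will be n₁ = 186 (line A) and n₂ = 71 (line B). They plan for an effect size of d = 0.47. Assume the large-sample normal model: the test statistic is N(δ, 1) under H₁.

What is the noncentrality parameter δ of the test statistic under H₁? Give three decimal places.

The noncentrality parameter scales effect size by the design's sample-size factor: δ = d / √(1/n₁ + 1/n₂) = 0.47 / √(1/186 + 1/71) = 3.3691

δ ≈ 3.369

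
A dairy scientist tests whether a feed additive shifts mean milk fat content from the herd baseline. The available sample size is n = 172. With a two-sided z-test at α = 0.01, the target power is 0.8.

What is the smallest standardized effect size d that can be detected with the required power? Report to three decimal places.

Need Φ(δ − 2.576) = 0.8, so δ = 2.576 + 0.842 = 3.417.
(The second rejection-region term Φ(−δ − z_{α/2}) is negligible and dropped.)
δ = d·√n ⇒ d = δ/√n = 3.417/√172 = 0.2606.

d ≈ 0.261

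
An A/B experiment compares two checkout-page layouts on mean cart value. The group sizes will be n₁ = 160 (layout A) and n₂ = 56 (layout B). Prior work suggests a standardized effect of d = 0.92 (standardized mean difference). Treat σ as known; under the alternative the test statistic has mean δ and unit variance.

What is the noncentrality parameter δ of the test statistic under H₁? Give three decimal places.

δ = d / √(1/n₁ + 1/n₂) = 0.92 / √(1/160 + 1/56) = 5.9254

δ ≈ 5.925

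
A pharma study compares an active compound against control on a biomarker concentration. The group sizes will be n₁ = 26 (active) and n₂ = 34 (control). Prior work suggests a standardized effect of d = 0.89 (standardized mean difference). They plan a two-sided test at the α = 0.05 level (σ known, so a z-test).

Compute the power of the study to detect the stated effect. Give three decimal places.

Noncentrality parameter: δ = d / √(1/n₁ + 1/n₂) = 0.89 / √(1/26 + 1/34) = 3.4162
Two-sided α = 0.05 → critical value z_{0.025} = 1.960.
Power = Φ(δ − 1.960) + Φ(−δ − 1.960) = Φ(1.456) + Φ(-5.376) = 0.9273 + 0.0000 = 0.9273.

Power ≈ 0.927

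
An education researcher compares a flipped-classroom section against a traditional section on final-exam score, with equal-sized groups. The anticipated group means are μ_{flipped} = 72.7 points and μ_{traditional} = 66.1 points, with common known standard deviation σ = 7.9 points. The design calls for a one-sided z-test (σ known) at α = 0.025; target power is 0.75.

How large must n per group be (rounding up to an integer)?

n = 20 per group

Standardized effect: d = |μ_{flipped} − μ_{traditional}| / σ = |72.7 − 66.1| / 7.9 = 0.8354
For power 0.75 need Φ(δ − z_{0.025}) = 0.75, so δ = z_{0.025} + z_{0.25} = 1.960 + 0.674 = 2.634.
δ = d·√(n/2) ⇒ n = 2(δ/d)² = 2 × (2.634 / 0.8354)² = 19.89.
Rounding up, n = 20 per group.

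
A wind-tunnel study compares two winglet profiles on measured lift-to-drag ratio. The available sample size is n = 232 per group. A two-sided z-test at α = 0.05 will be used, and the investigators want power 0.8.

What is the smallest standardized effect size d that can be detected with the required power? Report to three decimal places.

Required noncentrality: δ = z_{0.025} + z_{0.20} = 1.960 + 0.842 = 2.802.
(The second rejection-region term Φ(−δ − z_{α/2}) is negligible and dropped.)
δ = d·√(n/2) ⇒ d = δ/√(n/2) = 2.802/√(232/2) = 0.2601.

d ≈ 0.260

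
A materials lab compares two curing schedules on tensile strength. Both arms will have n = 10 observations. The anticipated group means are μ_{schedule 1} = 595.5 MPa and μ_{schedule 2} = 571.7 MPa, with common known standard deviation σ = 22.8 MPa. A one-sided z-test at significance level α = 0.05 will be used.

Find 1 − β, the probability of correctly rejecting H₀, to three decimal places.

Standardized effect: d = |μ_{schedule 1} − μ_{schedule 2}| / σ = |595.5 − 571.7| / 22.8 = 1.0439
Noncentrality parameter: δ = d·√(n/2) = 1.0439 × √(10/2) = 2.3341
One-sided α = 0.05 → critical value z_{0.05} = 1.645.
Power = P(Z > 1.645 − δ) = Φ(0.689) = 0.7547.

Power ≈ 0.755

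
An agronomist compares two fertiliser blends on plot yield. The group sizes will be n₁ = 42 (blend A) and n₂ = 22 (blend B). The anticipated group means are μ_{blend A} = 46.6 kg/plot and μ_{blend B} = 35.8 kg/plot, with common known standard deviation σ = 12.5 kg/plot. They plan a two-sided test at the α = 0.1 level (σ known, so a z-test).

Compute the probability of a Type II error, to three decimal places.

Standardized effect: d = |μ_{blend A} − μ_{blend B}| / σ = |46.6 − 35.8| / 12.5 = 0.8640
Noncentrality parameter: λ = d / √(1/n₁ + 1/n₂) = 0.8640 / √(1/42 + 1/22) = 3.2829
Critical value for a two-sided test at α = 0.1: z_{α/2} = 1.645.
Power = Φ(λ − 1.645) + Φ(−λ − 1.645) = Φ(1.638) + Φ(-4.928) = 0.9493 + 0.0000 = 0.9493.
Type II error: β = 1 − power = 1 − 0.9493 = 0.0507.

β ≈ 0.051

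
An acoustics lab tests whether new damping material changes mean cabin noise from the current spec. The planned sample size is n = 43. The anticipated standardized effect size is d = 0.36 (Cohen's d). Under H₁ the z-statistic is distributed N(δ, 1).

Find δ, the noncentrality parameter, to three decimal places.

δ = d·√n = 0.36 × √43 = 2.3607

δ ≈ 2.361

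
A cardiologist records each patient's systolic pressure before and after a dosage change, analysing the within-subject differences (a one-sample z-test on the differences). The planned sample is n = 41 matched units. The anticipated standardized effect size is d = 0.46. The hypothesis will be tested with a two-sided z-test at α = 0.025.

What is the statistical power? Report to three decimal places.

Power ≈ 0.759

Noncentrality parameter: λ = d·√n = 0.46 × √41 = 2.9454
Critical value for a two-sided test at α = 0.025: z_{α/2} = 2.241.
Power = Φ(λ − 2.241) + Φ(−λ − 2.241) = Φ(0.704) + Φ(-5.187) = 0.7593 + 0.0000 = 0.7593.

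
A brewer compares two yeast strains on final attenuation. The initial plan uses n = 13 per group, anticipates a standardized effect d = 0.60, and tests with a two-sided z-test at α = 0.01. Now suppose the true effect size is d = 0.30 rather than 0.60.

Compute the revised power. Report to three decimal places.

With d = 0.30: δ = d·√(n/2) = 0.30 × √(13/2) = 0.7649. Critical value z_{0.005} = 2.576.
Revised power = Φ(δ − 2.576) + Φ(−δ − 2.576) = Φ(-1.811) + Φ(-3.341) = 0.0351 + 0.0004 = 0.0355.

Power ≈ 0.035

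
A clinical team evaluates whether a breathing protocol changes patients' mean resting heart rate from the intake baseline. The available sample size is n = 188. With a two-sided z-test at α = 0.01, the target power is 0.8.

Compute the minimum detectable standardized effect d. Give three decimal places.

d ≈ 0.249

Required noncentrality: δ = z_{0.005} + z_{0.20} = 2.576 + 0.842 = 3.417.
(The second rejection-region term Φ(−δ − z_{α/2}) is negligible and dropped.)
δ = d·√n ⇒ d = δ/√n = 3.417/√188 = 0.2492.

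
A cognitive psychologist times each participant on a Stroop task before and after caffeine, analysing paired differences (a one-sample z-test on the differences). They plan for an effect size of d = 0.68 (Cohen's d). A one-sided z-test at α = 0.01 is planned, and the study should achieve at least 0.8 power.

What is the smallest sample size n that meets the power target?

n = 22

For power 0.8 need Φ(δ − z_{0.01}) = 0.8, so δ = z_{0.01} + z_{0.20} = 2.326 + 0.842 = 3.168.
δ = d·√n ⇒ n = (δ/d)² = (3.168 / 0.68)² = 21.70.
Round up to the next whole unit.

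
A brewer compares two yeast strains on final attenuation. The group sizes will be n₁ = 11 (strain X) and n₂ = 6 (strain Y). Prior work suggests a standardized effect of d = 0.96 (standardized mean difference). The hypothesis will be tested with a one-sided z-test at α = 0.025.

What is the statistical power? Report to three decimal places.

Power ≈ 0.473

Noncentrality parameter: δ = d / √(1/n₁ + 1/n₂) = 0.96 / √(1/11 + 1/6) = 1.8916
One-sided α = 0.025 → critical value z_{0.025} = 1.960.
Power = Φ(δ − 1.960) = Φ(-0.068) = 0.4727.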